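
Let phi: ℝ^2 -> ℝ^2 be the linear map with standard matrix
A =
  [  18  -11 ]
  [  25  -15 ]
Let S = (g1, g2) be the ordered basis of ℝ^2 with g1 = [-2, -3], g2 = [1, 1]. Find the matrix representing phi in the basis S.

[[2, -3], [1, 1]]

With P the matrix whose columns are g1, g2, [phi]_S = P^(-1) A P.
Column by column: phi(g1) = A g1 = [-3, -5]; its S-coordinates [2, 1] give column 1.
Continuing for each basis vector yields [phi]_S = [[2, -3], [1, 1]].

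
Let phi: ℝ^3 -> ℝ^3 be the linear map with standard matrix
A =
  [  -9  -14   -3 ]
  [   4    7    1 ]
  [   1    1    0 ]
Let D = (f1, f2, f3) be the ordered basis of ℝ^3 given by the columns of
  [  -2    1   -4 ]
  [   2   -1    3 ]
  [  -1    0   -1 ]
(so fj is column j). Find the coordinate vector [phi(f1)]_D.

[-2, -3, 2]

Column 1 of [phi]_D is the D-coordinate vector of phi(f1).
In standard coordinates phi(f1) = A f1 = [-7, 5, 0].
Converting to D: [-7, 5, 0] = -2f1 - 3f2 + 2f3, so the coordinate vector is [-2, -3, 2].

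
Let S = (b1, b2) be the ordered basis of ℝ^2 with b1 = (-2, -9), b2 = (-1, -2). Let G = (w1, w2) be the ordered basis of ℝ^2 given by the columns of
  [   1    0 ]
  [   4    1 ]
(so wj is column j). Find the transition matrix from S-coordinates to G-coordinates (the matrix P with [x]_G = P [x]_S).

Let M have columns bj and N have columns wj. Then for every x, N [x]_G = x = M [x]_S, so P = N^(-1) M.
Since det N = 1, N^(-1) has integer entries; multiplying gives P = [[-2, -1], [-1, 2]].

[[-2, -1], [-1, 2]]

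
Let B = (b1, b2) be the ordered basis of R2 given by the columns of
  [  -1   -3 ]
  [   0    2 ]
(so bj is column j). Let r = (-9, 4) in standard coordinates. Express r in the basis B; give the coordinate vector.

[r]_B is the unique c with M c = r, where M has columns b1, b2.
System: -c_1 - 3c_2 = -9, 0c_1 + 2c_2 = 4; solving gives c_1 = 3, c_2 = 2.
Check: 3b1 + 2b2 = (-9, 4).

(3, 2)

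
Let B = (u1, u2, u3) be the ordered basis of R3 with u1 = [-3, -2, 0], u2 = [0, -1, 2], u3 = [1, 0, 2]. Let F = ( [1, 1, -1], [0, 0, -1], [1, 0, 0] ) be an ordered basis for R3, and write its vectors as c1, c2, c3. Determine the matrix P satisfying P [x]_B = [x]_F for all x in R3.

Take x = uj: its B-coordinates are the j-th standard unit vector, so P e_j — column j of P — equals [uj]_F.
u1 = -2c1 + 2c2 - c3, giving column 1 = [-2, 2, -1]; repeating for each j gives P = [[-2, -1, 0], [2, -1, -2], [-1, 1, 1]].

[[-2, -1, 0], [2, -1, -2], [-1, 1, 1]]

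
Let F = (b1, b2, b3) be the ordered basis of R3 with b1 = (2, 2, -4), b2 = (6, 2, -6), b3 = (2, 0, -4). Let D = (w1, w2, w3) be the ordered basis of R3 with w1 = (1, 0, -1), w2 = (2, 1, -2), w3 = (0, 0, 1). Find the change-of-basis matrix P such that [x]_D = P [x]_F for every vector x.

Column j of P is [bj]_D, since P maps F-coordinates to D-coordinates.
Expressing b1 in D: b1 = -2w1 + 2w2 - 2w3, so column 1 of P is (-2, 2, -2).
Doing the same for each bj gives P = [[-2, 2, 2], [2, 2, 0], [-2, 0, -2]].

[[-2, 2, 2], [2, 2, 0], [-2, 0, -2]]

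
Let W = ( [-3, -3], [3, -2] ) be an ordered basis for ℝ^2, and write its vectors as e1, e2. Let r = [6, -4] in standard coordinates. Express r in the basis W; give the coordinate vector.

[0, 2]

[r]_W is the unique c with M c = r, where M has columns e1, e2.
System: -3c_1 + 3c_2 = 6, -3c_1 - 2c_2 = -4; solving gives c_1 = 0, c_2 = 2.
Check: 0·e1 + 2e2 = [6, -4].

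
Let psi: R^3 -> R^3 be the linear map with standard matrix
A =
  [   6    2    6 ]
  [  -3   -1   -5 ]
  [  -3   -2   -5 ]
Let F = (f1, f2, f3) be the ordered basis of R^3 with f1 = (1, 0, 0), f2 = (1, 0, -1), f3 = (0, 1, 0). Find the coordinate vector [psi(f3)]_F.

(0, 2, -1)

Compute psi(f3) = A f3 = (2, -1, -2) in standard coordinates.
Then write this in F-coordinates: solve for y in y_1 f1 + ... + y_3 f3 = (2, -1, -2).
This gives y = (0, 2, -1), which is column 3 of [psi]_F.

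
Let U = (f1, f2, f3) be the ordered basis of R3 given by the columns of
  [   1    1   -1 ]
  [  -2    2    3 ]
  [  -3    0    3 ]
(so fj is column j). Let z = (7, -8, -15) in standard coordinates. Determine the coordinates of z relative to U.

[z]_U is the unique c with M c = z, where M has columns f1, ..., f3.
Row-reducing the augmented matrix [M | z] gives c = (3, 2, -2).
Check: 3f1 + 2f2 - 2f3 = (7, -8, -15).

(3, 2, -2)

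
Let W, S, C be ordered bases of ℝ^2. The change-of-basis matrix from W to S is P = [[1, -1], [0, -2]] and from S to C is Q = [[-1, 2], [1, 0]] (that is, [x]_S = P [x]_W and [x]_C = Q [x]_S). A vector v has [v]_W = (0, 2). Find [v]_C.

Composing the changes, [v]_C = Q P [v]_W.
Q P = [[-1, -3], [1, -1]]; applying this to (0, 2) gives (-6, -2).

(-6, -2)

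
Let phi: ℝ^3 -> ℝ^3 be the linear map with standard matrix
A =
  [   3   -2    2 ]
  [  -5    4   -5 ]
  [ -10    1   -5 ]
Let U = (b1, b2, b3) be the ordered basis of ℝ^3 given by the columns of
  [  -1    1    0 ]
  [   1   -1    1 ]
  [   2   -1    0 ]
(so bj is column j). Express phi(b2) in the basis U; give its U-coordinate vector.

(-3, 0, -1)

Column 2 of [phi]_U is the U-coordinate vector of phi(b2).
In standard coordinates phi(b2) = A b2 = (3, -4, -6).
Converting to U: (3, -4, -6) = -3b1 + 0·b2 - b3, so the coordinate vector is (-3, 0, -1).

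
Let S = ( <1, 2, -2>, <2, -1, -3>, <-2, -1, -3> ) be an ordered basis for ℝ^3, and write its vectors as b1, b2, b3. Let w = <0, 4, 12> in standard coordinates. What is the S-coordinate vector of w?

<0, -2, -2>

Write w = c_1 b1 + ... + c_3 b3 and solve for the c_i.
Row-reducing the augmented matrix [M | w] gives c = (0, -2, -2).
Check: 0·b1 - 2b2 - 2b3 = <0, 4, 12>.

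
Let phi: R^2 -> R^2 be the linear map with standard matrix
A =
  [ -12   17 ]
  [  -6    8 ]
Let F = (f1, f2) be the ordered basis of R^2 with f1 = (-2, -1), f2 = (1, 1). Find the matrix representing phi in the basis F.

[[-3, -3], [1, -1]]

Let P have columns f1, f2. Then [phi]_F = P^(-1) A P.
Here det P = -1, so P^(-1) is integer; computing A P first and then P^(-1)(A P) gives [[-3, -3], [1, -1]].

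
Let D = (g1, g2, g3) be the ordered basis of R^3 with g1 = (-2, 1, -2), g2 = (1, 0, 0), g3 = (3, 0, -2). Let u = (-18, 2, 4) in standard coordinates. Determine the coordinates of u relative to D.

[u]_D is the unique c with M c = u, where M has columns g1, ..., g3.
Gaussian elimination on [M | u] yields c = (2, -2, -4).
Check: 2g1 - 2g2 - 4g3 = (-18, 2, 4).

(2, -2, -4)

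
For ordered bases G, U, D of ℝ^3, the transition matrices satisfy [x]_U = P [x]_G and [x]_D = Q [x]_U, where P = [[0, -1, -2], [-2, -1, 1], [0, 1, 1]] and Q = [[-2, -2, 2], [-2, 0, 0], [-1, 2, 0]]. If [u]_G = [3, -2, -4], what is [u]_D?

[-16, -20, -26]

Composing the changes, [u]_D = Q P [u]_G.
Q P = [[4, 6, 4], [0, 2, 4], [-4, -1, 4]]; applying this to [3, -2, -4] gives [-16, -20, -26].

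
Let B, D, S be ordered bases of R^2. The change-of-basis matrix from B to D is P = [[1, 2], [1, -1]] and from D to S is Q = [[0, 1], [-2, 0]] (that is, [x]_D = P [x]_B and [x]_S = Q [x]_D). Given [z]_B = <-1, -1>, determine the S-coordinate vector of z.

<0, 6>

Apply P to get D-coordinates <-3, 0>, then Q to get S-coordinates.
The result is [z]_S = <0, 6>.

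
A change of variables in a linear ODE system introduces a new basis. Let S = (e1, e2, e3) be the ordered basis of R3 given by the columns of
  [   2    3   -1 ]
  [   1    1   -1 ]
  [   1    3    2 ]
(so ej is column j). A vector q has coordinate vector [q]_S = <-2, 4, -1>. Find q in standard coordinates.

q = M [q]_S, where M has columns e1, ..., e3.
Carrying out the matrix-vector product, q = <9, 3, 8>.

<9, 3, 8>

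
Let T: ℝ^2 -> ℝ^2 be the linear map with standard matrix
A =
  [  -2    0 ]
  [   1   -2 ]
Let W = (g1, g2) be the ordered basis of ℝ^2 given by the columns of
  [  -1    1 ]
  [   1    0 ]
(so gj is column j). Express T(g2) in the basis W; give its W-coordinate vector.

[1, -1]

Compute T(g2) = A g2 = [-2, 1] in standard coordinates.
Then write this in W-coordinates: solve for y in y_1 g1 + y_2 g2 = [-2, 1].
This gives y = [1, -1], which is column 2 of [T]_W.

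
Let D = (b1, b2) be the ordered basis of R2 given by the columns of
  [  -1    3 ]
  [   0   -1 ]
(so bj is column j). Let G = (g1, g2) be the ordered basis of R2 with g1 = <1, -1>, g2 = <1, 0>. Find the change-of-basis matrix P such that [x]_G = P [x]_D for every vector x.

Let M have columns bj and N have columns gj. Then for every x, N [x]_G = x = M [x]_D, so P = N^(-1) M.
Since det N = 1, N^(-1) has integer entries; multiplying gives P = [[0, 1], [-1, 2]].

[[0, 1], [-1, 2]]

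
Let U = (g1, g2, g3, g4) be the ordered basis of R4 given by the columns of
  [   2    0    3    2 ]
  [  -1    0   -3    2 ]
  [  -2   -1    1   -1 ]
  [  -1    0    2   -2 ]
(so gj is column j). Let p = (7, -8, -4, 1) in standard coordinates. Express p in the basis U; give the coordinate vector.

(3, 0, 1, -1)

[p]_U is the unique c with M c = p, where M has columns g1, ..., g4.
Solving this 4x4 system gives c = (3, 0, 1, -1).
Check: 3g1 + 0·g2 + g3 - g4 = (7, -8, -4, 1).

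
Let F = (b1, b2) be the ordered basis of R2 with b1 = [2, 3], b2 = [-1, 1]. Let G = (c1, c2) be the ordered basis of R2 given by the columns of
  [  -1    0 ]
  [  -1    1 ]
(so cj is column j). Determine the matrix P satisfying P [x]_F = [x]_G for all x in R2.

Let M have columns bj and N have columns cj. Then for every x, N [x]_G = x = M [x]_F, so P = N^(-1) M.
Since det N = -1, N^(-1) has integer entries; multiplying gives P = [[-2, 1], [1, 2]].

[[-2, 1], [1, 2]]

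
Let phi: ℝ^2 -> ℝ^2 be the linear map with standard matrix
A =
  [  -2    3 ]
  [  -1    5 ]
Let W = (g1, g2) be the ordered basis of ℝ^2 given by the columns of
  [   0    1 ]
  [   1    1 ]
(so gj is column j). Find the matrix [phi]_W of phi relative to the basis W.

With P the matrix whose columns are g1, g2, [phi]_W = P^(-1) A P.
Column by column: phi(g1) = A g1 = (3, 5); its W-coordinates (2, 3) give column 1.
Continuing for each basis vector yields [phi]_W = [[2, 3], [3, 1]].

[[2, 3], [3, 1]]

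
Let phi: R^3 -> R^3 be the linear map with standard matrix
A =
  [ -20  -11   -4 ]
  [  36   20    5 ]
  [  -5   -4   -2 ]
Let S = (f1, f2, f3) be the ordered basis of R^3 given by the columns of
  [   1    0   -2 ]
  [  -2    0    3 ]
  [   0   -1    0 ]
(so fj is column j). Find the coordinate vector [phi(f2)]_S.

Column 2 of [phi]_S is the S-coordinate vector of phi(f2).
In standard coordinates phi(f2) = A f2 = (4, -5, 2).
Converting to S: (4, -5, 2) = -2f1 - 2f2 - 3f3, so the coordinate vector is (-2, -2, -3).

(-2, -2, -3)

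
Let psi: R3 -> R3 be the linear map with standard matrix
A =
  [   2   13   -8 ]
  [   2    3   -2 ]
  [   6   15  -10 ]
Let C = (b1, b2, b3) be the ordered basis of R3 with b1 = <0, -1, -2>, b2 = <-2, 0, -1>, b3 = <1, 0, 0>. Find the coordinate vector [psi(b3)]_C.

Column 3 of [psi]_C is the C-coordinate vector of psi(b3).
In standard coordinates psi(b3) = A b3 = <2, 2, 6>.
Converting to C: <2, 2, 6> = -2b1 - 2b2 - 2b3, so the coordinate vector is <-2, -2, -2>.

<-2, -2, -2>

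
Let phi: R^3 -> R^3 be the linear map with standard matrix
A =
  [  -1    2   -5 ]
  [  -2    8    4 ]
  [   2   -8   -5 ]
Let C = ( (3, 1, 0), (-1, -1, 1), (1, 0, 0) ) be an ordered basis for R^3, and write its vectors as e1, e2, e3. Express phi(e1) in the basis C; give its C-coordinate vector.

(0, -2, -3)

Compute phi(e1) = A e1 = (-1, 2, -2) in standard coordinates.
Then write this in C-coordinates: solve for y in y_1 e1 + ... + y_3 e3 = (-1, 2, -2).
This gives y = (0, -2, -3), which is column 1 of [phi]_C.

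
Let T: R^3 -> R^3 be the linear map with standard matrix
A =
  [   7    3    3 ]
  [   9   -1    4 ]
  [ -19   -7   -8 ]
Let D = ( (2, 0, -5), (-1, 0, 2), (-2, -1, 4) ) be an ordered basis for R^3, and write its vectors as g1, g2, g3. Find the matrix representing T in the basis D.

[[0, -1, -3], [-3, -3, -3], [2, 1, 1]]

With P the matrix whose columns are g1, ..., g3, [T]_D = P^(-1) A P.
Column by column: T(g1) = A g1 = (-1, -2, 2); its D-coordinates (0, -3, 2) give column 1.
Continuing for each basis vector yields [T]_D = [[0, -1, -3], [-3, -3, -3], [2, 1, 1]].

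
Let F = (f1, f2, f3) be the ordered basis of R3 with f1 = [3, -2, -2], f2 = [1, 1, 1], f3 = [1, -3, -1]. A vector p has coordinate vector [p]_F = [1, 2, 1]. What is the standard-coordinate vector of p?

By definition p = f1 + 2f2 + f3.
Summing componentwise gives [6, -3, -1].

[6, -3, -1]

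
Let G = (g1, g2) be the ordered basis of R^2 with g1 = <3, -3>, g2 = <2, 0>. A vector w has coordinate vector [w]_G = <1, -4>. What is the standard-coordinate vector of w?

<-5, -3>

By definition w = g1 - 4g2.
Summing componentwise gives <-5, -3>.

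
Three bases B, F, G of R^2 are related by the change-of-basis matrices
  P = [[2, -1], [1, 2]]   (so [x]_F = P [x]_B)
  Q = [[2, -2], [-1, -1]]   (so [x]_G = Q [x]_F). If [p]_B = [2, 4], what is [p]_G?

[-20, -10]

First [p]_F = P [p]_B = [0, 10].
Then [p]_G = Q [p]_F = [-20, -10].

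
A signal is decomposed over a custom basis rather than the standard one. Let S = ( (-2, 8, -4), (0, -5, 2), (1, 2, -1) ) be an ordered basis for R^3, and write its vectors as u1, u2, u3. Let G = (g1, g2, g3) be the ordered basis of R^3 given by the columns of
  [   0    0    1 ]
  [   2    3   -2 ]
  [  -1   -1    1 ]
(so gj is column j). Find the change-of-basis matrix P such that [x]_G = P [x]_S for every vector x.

Let M have columns uj and N have columns gj. Then for every x, N [x]_G = x = M [x]_S, so P = N^(-1) M.
Since det N = 1, N^(-1) has integer entries; multiplying gives P = [[2, -1, 2], [0, -1, 0], [-2, 0, 1]].

[[2, -1, 2], [0, -1, 0], [-2, 0, 1]]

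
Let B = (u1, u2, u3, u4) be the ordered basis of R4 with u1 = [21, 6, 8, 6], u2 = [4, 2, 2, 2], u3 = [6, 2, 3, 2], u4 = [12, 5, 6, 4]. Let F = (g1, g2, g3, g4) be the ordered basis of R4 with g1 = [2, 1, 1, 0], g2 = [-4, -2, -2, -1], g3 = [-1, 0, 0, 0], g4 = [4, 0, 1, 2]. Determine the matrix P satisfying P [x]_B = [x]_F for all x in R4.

Take x = uj: its B-coordinates are the j-th standard unit vector, so P e_j — column j of P — equals [uj]_F.
u1 = 2g1 - 2g2 - g3 + 2g4, giving column 1 = [2, -2, -1, 2]; repeating for each j gives P = [[2, -2, 2, 1], [-2, -2, 0, -2], [-1, 0, 2, 2], [2, 0, 1, 1]].

[[2, -2, 2, 1], [-2, -2, 0, -2], [-1, 0, 2, 2], [2, 0, 1, 1]]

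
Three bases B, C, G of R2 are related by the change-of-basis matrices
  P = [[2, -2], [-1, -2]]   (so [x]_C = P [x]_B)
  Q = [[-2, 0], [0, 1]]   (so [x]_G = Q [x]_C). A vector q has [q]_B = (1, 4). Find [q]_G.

(12, -9)

First [q]_C = P [q]_B = (-6, -9).
Then [q]_G = Q [q]_C = (12, -9).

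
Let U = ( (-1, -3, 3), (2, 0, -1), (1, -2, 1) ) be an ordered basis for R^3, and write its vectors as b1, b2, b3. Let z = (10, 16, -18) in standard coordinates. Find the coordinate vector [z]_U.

(-4, 4, -2)

[z]_U is the unique c with M c = z, where M has columns b1, ..., b3.
Row-reducing the augmented matrix [M | z] gives c = (-4, 4, -2).
Check: -4b1 + 4b2 - 2b3 = (10, 16, -18).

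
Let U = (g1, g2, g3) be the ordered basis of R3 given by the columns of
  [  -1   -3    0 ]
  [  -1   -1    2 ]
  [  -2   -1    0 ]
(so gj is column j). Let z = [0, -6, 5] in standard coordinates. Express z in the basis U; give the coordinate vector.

We seek scalars with c_1 g1 + ... + c_3 g3 = z; equivalently solve M c = z where the columns of M are g1, ..., g3.
Row-reducing the augmented matrix [M | z] gives c = (-3, 1, -4).
Check: -3g1 + g2 - 4g3 = [0, -6, 5].

[-3, 1, -4]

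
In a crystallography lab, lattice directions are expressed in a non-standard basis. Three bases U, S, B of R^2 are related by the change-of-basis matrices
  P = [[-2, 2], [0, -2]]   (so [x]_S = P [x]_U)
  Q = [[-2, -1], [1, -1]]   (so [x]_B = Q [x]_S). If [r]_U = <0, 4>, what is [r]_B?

Composing the changes, [r]_B = Q P [r]_U.
Q P = [[4, -2], [-2, 4]]; applying this to <0, 4> gives <-8, 16>.

<-8, 16>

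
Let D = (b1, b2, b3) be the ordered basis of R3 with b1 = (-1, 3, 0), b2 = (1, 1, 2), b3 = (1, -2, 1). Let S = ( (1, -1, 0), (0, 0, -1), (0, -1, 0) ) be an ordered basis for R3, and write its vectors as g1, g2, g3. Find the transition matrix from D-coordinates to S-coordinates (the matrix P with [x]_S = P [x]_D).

[[-1, 1, 1], [0, -2, -1], [-2, -2, 1]]

Let M have columns bj and N have columns gj. Then for every x, N [x]_S = x = M [x]_D, so P = N^(-1) M.
Since det N = -1, N^(-1) has integer entries; multiplying gives P = [[-1, 1, 1], [0, -2, -1], [-2, -2, 1]].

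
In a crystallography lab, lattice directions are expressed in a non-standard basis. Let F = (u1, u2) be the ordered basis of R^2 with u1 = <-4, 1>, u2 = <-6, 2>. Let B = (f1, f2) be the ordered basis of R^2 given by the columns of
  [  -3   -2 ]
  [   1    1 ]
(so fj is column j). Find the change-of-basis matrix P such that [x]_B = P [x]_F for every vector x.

[[2, 2], [-1, 0]]

Take x = uj: its F-coordinates are the j-th standard unit vector, so P e_j — column j of P — equals [uj]_B.
u1 = 2f1 - f2, giving column 1 = <2, -1>; repeating for each j gives P = [[2, 2], [-1, 0]].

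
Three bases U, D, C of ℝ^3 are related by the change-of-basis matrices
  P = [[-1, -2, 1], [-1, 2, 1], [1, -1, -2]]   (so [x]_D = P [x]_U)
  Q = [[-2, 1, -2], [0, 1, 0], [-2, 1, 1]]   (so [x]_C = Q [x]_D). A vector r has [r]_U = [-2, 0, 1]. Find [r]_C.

[5, 3, -7]

First [r]_D = P [r]_U = [3, 3, -4].
Then [r]_C = Q [r]_D = [5, 3, -7].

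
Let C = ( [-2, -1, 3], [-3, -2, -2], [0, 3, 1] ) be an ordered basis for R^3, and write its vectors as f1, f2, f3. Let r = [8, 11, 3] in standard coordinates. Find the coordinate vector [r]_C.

We seek scalars with c_1 f1 + ... + c_3 f3 = r; equivalently solve M c = r where the columns of M are f1, ..., f3.
Solving this 3x3 system gives c = (-1, -2, 2).
Check: -f1 - 2f2 + 2f3 = [8, 11, 3].

[-1, -2, 2]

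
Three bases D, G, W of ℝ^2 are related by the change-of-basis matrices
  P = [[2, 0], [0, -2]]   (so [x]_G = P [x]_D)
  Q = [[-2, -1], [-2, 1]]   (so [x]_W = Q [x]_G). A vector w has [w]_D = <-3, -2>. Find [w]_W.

Composing the changes, [w]_W = Q P [w]_D.
Q P = [[-4, 2], [-4, -2]]; applying this to <-3, -2> gives <8, 16>.

<8, 16>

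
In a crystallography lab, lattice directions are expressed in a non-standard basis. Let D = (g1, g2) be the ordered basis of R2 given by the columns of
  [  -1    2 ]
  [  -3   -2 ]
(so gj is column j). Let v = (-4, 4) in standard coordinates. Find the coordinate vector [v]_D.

[v]_D is the unique c with M c = v, where M has columns g1, g2.
System: -c_1 + 2c_2 = -4, -3c_1 - 2c_2 = 4; solving gives c_1 = 0, c_2 = -2.
Check: 0·g1 - 2g2 = (-4, 4).

(0, -2)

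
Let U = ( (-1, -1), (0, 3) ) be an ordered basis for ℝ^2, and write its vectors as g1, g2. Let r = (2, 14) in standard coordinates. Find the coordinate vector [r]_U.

(-2, 4)

[r]_U is the unique c with M c = r, where M has columns g1, g2.
System: -c_1 + 0c_2 = 2, -c_1 + 3c_2 = 14; solving gives c_1 = -2, c_2 = 4.
Check: -2g1 + 4g2 = (2, 14).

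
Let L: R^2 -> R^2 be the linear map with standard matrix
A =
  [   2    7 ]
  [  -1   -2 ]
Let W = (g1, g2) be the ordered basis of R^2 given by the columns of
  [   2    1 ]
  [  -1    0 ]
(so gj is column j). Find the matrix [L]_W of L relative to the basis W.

With P the matrix whose columns are g1, g2, [L]_W = P^(-1) A P.
Column by column: L(g1) = A g1 = (-3, 0); its W-coordinates (0, -3) give column 1.
Continuing for each basis vector yields [L]_W = [[0, 1], [-3, 0]].

[[0, 1], [-3, 0]]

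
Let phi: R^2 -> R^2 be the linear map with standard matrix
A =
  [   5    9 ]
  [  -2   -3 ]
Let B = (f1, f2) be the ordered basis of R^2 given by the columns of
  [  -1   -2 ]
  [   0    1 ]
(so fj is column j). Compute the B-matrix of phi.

[[1, -1], [2, 1]]

With P the matrix whose columns are f1, f2, [phi]_B = P^(-1) A P.
Column by column: phi(f1) = A f1 = <-5, 2>; its B-coordinates <1, 2> give column 1.
Continuing for each basis vector yields [phi]_B = [[1, -1], [2, 1]].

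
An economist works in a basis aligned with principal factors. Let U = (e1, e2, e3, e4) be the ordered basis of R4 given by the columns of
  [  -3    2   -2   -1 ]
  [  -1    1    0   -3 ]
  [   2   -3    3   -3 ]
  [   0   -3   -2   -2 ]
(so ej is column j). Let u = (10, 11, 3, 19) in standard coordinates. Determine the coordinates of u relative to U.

(0, -1, -4, -4)

[u]_U is the unique c with M c = u, where M has columns e1, ..., e4.
Solving this 4x4 system gives c = (0, -1, -4, -4).
Check: 0·e1 - e2 - 4e3 - 4e4 = (10, 11, 3, 19).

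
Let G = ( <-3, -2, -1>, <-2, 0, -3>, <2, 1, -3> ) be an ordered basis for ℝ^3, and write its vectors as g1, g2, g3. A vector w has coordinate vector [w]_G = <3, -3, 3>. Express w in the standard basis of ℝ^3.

<3, -3, -3>

The coordinates say w = 3g1 - 3g2 + 3g3; adding the scaled basis vectors gives <3, -3, -3>.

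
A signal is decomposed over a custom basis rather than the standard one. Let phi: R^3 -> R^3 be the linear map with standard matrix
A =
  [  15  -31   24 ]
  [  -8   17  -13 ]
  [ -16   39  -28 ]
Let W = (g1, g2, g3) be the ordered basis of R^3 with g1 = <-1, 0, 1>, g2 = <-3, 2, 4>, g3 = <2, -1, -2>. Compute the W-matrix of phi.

[[-2, 2, -1], [-3, 3, -2], [-1, 0, 3]]

With P the matrix whose columns are g1, ..., g3, [phi]_W = P^(-1) A P.
Column by column: phi(g1) = A g1 = <9, -5, -12>; its W-coordinates <-2, -3, -1> give column 1.
Continuing for each basis vector yields [phi]_W = [[-2, 2, -1], [-3, 3, -2], [-1, 0, 3]].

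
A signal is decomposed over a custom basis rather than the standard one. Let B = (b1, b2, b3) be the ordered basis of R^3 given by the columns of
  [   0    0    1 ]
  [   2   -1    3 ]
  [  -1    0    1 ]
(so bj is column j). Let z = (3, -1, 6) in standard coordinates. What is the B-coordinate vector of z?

(-3, 4, 3)

We seek scalars with c_1 b1 + ... + c_3 b3 = z; equivalently solve M c = z where the columns of M are b1, ..., b3.
Gaussian elimination on [M | z] yields c = (-3, 4, 3).
Check: -3b1 + 4b2 + 3b3 = (3, -1, 6).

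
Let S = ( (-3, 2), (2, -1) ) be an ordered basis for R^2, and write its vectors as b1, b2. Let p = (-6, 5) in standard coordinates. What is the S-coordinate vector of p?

[p]_S is the unique c with M c = p, where M has columns b1, b2.
System: -3c_1 + 2c_2 = -6, 2c_1 - c_2 = 5; solving gives c_1 = 4, c_2 = 3.
Check: 4b1 + 3b2 = (-6, 5).

(4, 3)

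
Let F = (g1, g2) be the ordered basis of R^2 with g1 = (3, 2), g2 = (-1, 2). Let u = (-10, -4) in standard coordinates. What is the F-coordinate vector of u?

We seek scalars with c_1 g1 + c_2 g2 = u; equivalently solve M c = u where the columns of M are g1, g2.
System: 3c_1 - c_2 = -10, 2c_1 + 2c_2 = -4; solving gives c_1 = -3, c_2 = 1.
Check: -3g1 + g2 = (-10, -4).

(-3, 1)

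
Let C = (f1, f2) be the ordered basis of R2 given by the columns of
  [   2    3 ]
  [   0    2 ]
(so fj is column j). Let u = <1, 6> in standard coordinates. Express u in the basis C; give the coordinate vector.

We seek scalars with c_1 f1 + c_2 f2 = u; equivalently solve M c = u where the columns of M are f1, f2.
System: 2c_1 + 3c_2 = 1, 0c_1 + 2c_2 = 6; solving gives c_1 = -4, c_2 = 3.
Check: -4f1 + 3f2 = <1, 6>.

<-4, 3>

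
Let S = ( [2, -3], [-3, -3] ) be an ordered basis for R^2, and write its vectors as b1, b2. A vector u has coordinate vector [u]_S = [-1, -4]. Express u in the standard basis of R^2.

[10, 15]

The coordinates say u = -b1 - 4b2; adding the scaled basis vectors gives [10, 15].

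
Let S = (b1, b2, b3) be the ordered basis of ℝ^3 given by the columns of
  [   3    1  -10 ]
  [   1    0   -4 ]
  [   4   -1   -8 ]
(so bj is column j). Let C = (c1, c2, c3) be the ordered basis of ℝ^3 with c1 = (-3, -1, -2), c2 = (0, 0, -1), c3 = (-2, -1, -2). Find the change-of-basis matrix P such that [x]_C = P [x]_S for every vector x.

Column j of P is [bj]_C, since P maps S-coordinates to C-coordinates.
Expressing b1 in C: b1 = -c1 - 2c2 + 0·c3, so column 1 of P is (-1, -2, 0).
Doing the same for each bj gives P = [[-1, -1, 2], [-2, 1, 0], [0, 1, 2]].

[[-1, -1, 2], [-2, 1, 0], [0, 1, 2]]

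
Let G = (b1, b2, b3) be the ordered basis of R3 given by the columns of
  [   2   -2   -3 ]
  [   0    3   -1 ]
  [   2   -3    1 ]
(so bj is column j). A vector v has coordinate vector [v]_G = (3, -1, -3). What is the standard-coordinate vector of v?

(17, 0, 6)

v = M [v]_G, where M has columns b1, ..., b3.
Carrying out the matrix-vector product, v = (17, 0, 6).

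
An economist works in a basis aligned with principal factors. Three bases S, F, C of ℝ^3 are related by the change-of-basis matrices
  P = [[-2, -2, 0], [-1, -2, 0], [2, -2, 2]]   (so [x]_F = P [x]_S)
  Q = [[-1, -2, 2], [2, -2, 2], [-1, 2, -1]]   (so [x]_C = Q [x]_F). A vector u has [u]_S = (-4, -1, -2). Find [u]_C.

Composing the changes, [u]_C = Q P [u]_S.
Q P = [[8, 2, 4], [2, -4, 4], [-2, 0, -2]]; applying this to (-4, -1, -2) gives (-42, -12, 12).

(-42, -12, 12)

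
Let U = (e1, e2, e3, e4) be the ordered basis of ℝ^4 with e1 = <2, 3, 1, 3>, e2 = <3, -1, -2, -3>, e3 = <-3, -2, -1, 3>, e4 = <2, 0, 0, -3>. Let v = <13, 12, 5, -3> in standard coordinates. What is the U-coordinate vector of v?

Write v = c_1 e1 + ... + c_4 e4 and solve for the c_i.
Solving this 4x4 system gives c = (2, 0, -3, 0).
Check: 2e1 + 0·e2 - 3e3 + 0·e4 = <13, 12, 5, -3>.

<2, 0, -3, 0>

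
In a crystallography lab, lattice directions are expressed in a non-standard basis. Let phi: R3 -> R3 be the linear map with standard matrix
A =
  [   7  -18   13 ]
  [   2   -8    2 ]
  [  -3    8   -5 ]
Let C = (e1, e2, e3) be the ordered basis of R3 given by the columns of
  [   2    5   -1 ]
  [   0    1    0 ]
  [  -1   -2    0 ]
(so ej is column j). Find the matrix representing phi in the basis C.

[[-3, 1, 1], [2, -2, -2], [3, 1, -1]]

Let P have columns e1, ..., e3. Then [phi]_C = P^(-1) A P.
Here det P = -1, so P^(-1) is integer; computing A P first and then P^(-1)(A P) gives [[-3, 1, 1], [2, -2, -2], [3, 1, -1]].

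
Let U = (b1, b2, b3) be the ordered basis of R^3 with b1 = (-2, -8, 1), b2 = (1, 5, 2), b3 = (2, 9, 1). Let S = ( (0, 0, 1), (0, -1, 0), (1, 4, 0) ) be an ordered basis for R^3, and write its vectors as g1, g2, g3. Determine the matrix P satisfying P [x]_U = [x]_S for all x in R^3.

Take x = bj: its U-coordinates are the j-th standard unit vector, so P e_j — column j of P — equals [bj]_S.
b1 = g1 + 0·g2 - 2g3, giving column 1 = (1, 0, -2); repeating for each j gives P = [[1, 2, 1], [0, -1, -1], [-2, 1, 2]].

[[1, 2, 1], [0, -1, -1], [-2, 1, 2]]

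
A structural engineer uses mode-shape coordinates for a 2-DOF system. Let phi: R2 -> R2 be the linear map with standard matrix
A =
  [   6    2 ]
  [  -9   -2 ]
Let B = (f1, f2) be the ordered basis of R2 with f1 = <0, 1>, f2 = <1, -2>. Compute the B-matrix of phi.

[[2, -1], [2, 2]]

The j-th column of [phi]_B is [phi(fj)]_B.
phi(f1) = A f1 = <2, -2> = 2f1 + 2f2, so column 1 is <2, 2>.
Repeating for f2 and assembling the columns gives [[2, -1], [2, 2]].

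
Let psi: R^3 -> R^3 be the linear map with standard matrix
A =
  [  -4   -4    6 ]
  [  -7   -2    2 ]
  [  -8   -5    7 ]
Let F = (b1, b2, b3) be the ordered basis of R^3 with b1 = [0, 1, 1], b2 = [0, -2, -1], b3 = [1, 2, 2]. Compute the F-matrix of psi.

Let P have columns b1, ..., b3. Then [psi]_F = P^(-1) A P.
Here det P = 1, so P^(-1) is integer; computing A P first and then P^(-1)(A P) gives [[0, 0, -1], [2, 1, 3], [2, 2, 0]].

[[0, 0, -1], [2, 1, 3], [2, 2, 0]]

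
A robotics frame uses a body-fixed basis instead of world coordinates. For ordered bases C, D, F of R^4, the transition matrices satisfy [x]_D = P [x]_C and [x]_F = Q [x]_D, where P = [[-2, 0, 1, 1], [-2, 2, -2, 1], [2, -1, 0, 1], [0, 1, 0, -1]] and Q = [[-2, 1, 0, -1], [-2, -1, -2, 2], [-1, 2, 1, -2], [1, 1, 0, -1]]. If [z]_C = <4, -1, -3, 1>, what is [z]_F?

<19, -1, 18, -11>

Apply P to get D-coordinates <-10, -3, 10, -2>, then Q to get F-coordinates.
The result is [z]_F = <19, -1, 18, -11>.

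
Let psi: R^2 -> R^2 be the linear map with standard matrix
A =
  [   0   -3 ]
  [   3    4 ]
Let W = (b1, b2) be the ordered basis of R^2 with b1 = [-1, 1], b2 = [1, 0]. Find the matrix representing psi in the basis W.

With P the matrix whose columns are b1, b2, [psi]_W = P^(-1) A P.
Column by column: psi(b1) = A b1 = [-3, 1]; its W-coordinates [1, -2] give column 1.
Continuing for each basis vector yields [psi]_W = [[1, 3], [-2, 3]].

[[1, 3], [-2, 3]]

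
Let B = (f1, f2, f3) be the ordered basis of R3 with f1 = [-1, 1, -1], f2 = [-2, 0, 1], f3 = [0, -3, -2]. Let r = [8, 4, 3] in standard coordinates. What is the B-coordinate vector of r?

[r]_B is the unique c with M c = r, where M has columns f1, ..., f3.
Gaussian elimination on [M | r] yields c = (-2, -3, -2).
Check: -2f1 - 3f2 - 2f3 = [8, 4, 3].

[-2, -3, -2]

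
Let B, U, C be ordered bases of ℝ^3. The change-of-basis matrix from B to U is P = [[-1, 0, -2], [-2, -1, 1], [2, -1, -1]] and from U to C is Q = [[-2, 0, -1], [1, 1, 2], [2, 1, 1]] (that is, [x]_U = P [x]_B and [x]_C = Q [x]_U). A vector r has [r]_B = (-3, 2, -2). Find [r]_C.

(-8, -3, 10)

First [r]_U = P [r]_B = (7, 2, -6).
Then [r]_C = Q [r]_U = (-8, -3, 10).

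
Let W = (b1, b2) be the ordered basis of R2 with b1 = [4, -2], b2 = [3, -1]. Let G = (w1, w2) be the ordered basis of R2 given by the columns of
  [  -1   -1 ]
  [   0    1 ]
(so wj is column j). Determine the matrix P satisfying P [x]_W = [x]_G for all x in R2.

[[-2, -2], [-2, -1]]

Take x = bj: its W-coordinates are the j-th standard unit vector, so P e_j — column j of P — equals [bj]_G.
b1 = -2w1 - 2w2, giving column 1 = [-2, -2]; repeating for each j gives P = [[-2, -2], [-2, -1]].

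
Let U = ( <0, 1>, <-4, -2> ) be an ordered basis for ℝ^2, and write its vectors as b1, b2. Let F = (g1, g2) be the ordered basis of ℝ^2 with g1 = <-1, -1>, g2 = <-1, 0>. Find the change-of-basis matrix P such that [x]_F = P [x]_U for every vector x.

[[-1, 2], [1, 2]]

Take x = bj: its U-coordinates are the j-th standard unit vector, so P e_j — column j of P — equals [bj]_F.
b1 = -g1 + g2, giving column 1 = <-1, 1>; repeating for each j gives P = [[-1, 2], [1, 2]].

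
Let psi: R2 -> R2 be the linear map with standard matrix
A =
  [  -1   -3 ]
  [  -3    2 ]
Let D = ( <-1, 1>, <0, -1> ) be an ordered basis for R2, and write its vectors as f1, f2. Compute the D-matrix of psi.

Let P have columns f1, f2. Then [psi]_D = P^(-1) A P.
Here det P = 1, so P^(-1) is integer; computing A P first and then P^(-1)(A P) gives [[2, -3], [-3, -1]].

[[2, -3], [-3, -1]]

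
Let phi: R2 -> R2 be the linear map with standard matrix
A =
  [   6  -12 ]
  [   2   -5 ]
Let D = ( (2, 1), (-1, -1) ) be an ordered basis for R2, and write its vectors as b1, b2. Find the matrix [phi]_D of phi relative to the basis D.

[[1, 3], [2, 0]]

The j-th column of [phi]_D is [phi(bj)]_D.
phi(b1) = A b1 = (0, -1) = b1 + 2b2, so column 1 is (1, 2).
Repeating for b2 and assembling the columns gives [[1, 3], [2, 0]].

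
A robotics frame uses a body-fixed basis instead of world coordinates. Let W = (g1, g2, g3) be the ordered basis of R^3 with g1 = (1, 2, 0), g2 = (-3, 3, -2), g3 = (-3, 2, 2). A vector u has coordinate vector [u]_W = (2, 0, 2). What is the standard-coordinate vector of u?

(-4, 8, 4)

By definition u = 2g1 + 0·g2 + 2g3.
Summing componentwise gives (-4, 8, 4).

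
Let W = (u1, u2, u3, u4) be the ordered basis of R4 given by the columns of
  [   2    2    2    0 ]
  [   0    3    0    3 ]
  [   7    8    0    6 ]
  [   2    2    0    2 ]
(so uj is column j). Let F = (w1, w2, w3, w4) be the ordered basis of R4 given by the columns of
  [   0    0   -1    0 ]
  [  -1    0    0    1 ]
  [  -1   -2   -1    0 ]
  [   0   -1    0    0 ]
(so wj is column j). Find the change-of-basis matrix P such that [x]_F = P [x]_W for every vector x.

[[-1, -2, 2, -2], [-2, -2, 0, -2], [-2, -2, -2, 0], [-1, 1, 2, 1]]

Column j of P is [uj]_F, since P maps W-coordinates to F-coordinates.
Expressing u1 in F: u1 = -w1 - 2w2 - 2w3 - w4, so column 1 of P is [-1, -2, -2, -1].
Doing the same for each uj gives P = [[-1, -2, 2, -2], [-2, -2, 0, -2], [-2, -2, -2, 0], [-1, 1, 2, 1]].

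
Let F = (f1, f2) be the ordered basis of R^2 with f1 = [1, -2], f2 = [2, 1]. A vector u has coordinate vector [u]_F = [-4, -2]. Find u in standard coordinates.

By definition u = -4f1 - 2f2.
Summing componentwise gives [-8, 6].

[-8, 6]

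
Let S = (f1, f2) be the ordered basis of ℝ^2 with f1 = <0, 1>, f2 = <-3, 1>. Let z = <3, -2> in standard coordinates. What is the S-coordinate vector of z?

<-1, -1>

[z]_S is the unique c with M c = z, where M has columns f1, f2.
System: 0c_1 - 3c_2 = 3, c_1 + c_2 = -2; solving gives c_1 = -1, c_2 = -1.
Check: -f1 - f2 = <3, -2>.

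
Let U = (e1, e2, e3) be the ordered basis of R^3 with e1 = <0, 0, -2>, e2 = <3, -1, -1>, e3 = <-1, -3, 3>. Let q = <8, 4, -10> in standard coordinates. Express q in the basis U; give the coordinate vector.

Write q = c_1 e1 + ... + c_3 e3 and solve for the c_i.
Solving this 3x3 system gives c = (1, 2, -2).
Check: e1 + 2e2 - 2e3 = <8, 4, -10>.

<1, 2, -2>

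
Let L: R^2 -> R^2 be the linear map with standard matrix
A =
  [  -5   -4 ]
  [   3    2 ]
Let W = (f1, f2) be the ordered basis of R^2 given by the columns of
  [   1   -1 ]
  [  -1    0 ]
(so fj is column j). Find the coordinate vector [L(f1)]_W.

Column 1 of [L]_W is the W-coordinate vector of L(f1).
In standard coordinates L(f1) = A f1 = (-1, 1).
Converting to W: (-1, 1) = -f1 + 0·f2, so the coordinate vector is (-1, 0).

(-1, 0)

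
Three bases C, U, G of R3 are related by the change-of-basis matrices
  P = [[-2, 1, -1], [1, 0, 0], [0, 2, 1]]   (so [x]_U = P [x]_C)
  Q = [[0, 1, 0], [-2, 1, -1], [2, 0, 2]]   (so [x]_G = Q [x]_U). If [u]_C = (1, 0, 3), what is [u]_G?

(1, 8, -4)

Apply P to get U-coordinates (-5, 1, 3), then Q to get G-coordinates.
The result is [u]_G = (1, 8, -4).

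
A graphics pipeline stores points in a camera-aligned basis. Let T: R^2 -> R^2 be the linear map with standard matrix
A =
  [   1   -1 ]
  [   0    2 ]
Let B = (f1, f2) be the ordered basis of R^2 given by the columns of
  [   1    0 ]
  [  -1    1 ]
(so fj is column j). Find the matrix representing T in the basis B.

Let P have columns f1, f2. Then [T]_B = P^(-1) A P.
Here det P = 1, so P^(-1) is integer; computing A P first and then P^(-1)(A P) gives [[2, -1], [0, 1]].

[[2, -1], [0, 1]]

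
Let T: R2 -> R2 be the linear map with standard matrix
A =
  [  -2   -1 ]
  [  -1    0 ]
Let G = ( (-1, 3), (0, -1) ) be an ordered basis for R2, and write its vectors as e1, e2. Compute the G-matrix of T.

The j-th column of [T]_G is [T(ej)]_G.
T(e1) = A e1 = (-1, 1) = e1 + 2e2, so column 1 is (1, 2).
Repeating for e2 and assembling the columns gives [[1, -1], [2, -3]].

[[1, -1], [2, -3]]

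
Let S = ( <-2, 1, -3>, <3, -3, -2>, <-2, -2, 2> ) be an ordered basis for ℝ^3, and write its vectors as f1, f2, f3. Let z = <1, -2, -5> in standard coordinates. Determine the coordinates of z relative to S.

[z]_S is the unique c with M c = z, where M has columns f1, ..., f3.
Gaussian elimination on [M | z] yields c = (1, 1, 0).
Check: f1 + f2 + 0·f3 = <1, -2, -5>.

<1, 1, 0>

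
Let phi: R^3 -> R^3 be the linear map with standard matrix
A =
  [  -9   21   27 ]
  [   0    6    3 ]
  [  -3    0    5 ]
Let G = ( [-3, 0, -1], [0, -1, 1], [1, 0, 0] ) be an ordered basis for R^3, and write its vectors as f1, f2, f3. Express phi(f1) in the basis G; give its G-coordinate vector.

Column 1 of [phi]_G is the G-coordinate vector of phi(f1).
In standard coordinates phi(f1) = A f1 = [0, -3, 4].
Converting to G: [0, -3, 4] = -f1 + 3f2 - 3f3, so the coordinate vector is [-1, 3, -3].

[-1, 3, -3]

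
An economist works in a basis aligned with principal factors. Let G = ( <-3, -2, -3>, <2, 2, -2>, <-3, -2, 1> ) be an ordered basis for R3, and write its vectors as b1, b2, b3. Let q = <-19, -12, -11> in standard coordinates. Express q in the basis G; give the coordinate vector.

<4, 1, 3>

We seek scalars with c_1 b1 + ... + c_3 b3 = q; equivalently solve M c = q where the columns of M are b1, ..., b3.
Solving this 3x3 system gives c = (4, 1, 3).
Check: 4b1 + b2 + 3b3 = <-19, -12, -11>.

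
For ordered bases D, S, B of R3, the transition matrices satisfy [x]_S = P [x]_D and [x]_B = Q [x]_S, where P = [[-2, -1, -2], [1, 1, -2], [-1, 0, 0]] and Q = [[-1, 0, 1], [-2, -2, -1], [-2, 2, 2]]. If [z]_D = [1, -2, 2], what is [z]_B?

Apply P to get S-coordinates [-4, -5, -1], then Q to get B-coordinates.
The result is [z]_B = [3, 19, -4].

[3, 19, -4]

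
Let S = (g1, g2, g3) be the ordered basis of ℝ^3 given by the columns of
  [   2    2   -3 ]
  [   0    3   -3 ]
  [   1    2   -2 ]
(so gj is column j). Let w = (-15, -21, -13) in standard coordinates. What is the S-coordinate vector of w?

(1, -4, 3)

We seek scalars with c_1 g1 + ... + c_3 g3 = w; equivalently solve M c = w where the columns of M are g1, ..., g3.
Gaussian elimination on [M | w] yields c = (1, -4, 3).
Check: g1 - 4g2 + 3g3 = (-15, -21, -13).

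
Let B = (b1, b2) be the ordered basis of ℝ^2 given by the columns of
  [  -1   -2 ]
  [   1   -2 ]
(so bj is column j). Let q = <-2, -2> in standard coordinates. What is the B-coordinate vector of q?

[q]_B is the unique c with M c = q, where M has columns b1, b2.
System: -c_1 - 2c_2 = -2, c_1 - 2c_2 = -2; solving gives c_1 = 0, c_2 = 1.
Check: 0·b1 + b2 = <-2, -2>.

<0, 1>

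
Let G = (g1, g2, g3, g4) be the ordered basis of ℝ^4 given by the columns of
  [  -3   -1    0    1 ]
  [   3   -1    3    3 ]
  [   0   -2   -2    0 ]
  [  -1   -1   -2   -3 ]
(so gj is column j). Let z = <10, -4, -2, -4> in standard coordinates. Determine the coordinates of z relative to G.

We seek scalars with c_1 g1 + ... + c_4 g4 = z; equivalently solve M c = z where the columns of M are g1, ..., g4.
Row-reducing the augmented matrix [M | z] gives c = (-3, 1, 0, 2).
Check: -3g1 + g2 + 0·g3 + 2g4 = <10, -4, -2, -4>.

<-3, 1, 0, 2>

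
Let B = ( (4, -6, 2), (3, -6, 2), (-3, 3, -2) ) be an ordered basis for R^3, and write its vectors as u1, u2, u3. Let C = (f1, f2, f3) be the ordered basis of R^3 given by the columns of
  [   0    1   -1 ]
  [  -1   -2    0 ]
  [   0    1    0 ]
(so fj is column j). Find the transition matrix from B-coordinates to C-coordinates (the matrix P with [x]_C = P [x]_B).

[[2, 2, 1], [2, 2, -2], [-2, -1, 1]]

Let M have columns uj and N have columns fj. Then for every x, N [x]_C = x = M [x]_B, so P = N^(-1) M.
Since det N = 1, N^(-1) has integer entries; multiplying gives P = [[2, 2, 1], [2, 2, -2], [-2, -1, 1]].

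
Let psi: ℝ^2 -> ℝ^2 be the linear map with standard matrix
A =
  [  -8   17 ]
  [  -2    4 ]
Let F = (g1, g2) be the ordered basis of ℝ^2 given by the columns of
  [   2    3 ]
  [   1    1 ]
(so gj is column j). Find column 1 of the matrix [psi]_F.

<-1, 1>

Compute psi(g1) = A g1 = <1, 0> in standard coordinates.
Then write this in F-coordinates: solve for y in y_1 g1 + y_2 g2 = <1, 0>.
This gives y = <-1, 1>, which is column 1 of [psi]_F.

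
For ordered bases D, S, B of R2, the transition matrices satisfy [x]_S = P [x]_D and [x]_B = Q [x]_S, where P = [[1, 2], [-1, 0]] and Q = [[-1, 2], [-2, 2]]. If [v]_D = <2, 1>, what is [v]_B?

<-8, -12>

Apply P to get S-coordinates <4, -2>, then Q to get B-coordinates.
The result is [v]_B = <-8, -12>.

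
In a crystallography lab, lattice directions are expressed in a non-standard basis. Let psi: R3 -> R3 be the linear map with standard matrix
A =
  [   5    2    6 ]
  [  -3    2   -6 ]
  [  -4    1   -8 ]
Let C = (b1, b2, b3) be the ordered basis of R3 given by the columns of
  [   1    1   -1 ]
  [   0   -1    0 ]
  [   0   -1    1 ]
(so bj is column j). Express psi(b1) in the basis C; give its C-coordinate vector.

(1, 3, -1)

Column 1 of [psi]_C is the C-coordinate vector of psi(b1).
In standard coordinates psi(b1) = A b1 = (5, -3, -4).
Converting to C: (5, -3, -4) = b1 + 3b2 - b3, so the coordinate vector is (1, 3, -1).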